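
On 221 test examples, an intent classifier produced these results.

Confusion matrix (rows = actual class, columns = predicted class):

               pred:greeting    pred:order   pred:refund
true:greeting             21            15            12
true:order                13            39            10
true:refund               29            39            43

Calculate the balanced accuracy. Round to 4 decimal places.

Balanced accuracy = mean of per-class recall.
  greeting: recall = 21/48 = 0.43750
  order: recall = 39/62 = 0.62903
  refund: recall = 43/111 = 0.38739
Mean = (0.43750 + 0.62903 + 0.38739) / 3 = 0.4846

0.4846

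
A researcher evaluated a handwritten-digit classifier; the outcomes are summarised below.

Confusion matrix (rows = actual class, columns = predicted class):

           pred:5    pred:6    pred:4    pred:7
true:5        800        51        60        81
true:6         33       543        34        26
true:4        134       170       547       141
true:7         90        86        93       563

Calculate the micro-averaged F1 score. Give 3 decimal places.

0.711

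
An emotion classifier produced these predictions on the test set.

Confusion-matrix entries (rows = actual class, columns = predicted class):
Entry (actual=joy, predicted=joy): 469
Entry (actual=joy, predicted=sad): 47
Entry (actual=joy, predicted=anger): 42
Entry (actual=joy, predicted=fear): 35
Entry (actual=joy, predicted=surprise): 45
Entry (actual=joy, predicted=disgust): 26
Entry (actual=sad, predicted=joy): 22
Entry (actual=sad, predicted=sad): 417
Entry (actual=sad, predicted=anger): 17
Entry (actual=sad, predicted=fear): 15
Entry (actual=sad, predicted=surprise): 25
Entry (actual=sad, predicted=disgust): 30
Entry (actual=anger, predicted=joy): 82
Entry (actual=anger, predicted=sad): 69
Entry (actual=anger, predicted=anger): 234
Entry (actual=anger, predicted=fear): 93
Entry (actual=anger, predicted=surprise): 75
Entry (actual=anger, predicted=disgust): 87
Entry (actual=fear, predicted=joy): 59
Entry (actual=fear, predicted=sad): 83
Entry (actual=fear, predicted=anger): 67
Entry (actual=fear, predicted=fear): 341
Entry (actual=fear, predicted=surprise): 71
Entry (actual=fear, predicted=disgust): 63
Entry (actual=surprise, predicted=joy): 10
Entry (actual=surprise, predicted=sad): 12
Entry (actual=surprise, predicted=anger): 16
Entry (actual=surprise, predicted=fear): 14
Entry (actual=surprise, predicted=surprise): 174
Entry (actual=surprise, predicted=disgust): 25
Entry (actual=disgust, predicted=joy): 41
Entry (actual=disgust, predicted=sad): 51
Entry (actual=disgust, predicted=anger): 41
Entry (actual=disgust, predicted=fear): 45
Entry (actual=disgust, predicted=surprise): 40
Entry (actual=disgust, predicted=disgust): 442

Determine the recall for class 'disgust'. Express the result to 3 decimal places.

0.670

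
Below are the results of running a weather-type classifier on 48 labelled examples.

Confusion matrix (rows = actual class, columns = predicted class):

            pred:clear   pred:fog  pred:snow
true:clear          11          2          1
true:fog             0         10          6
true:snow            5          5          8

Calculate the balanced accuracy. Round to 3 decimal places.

Balanced accuracy = mean of per-class recall.
  clear: recall = 11/14 = 0.7857
  fog: recall = 10/16 = 0.6250
  snow: recall = 8/18 = 0.4444
Mean = (0.7857 + 0.6250 + 0.4444) / 3 = 0.618

0.618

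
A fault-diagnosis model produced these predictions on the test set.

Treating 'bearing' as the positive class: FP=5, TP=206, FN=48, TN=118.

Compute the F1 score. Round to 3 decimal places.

0.886

Precision = TP/(TP+FP) = 206/211 = 0.9763
Recall = TP/(TP+FN) = 206/254 = 0.8110
F1 = 2·TP/(2·TP+FP+FN) = 412/465 = 0.886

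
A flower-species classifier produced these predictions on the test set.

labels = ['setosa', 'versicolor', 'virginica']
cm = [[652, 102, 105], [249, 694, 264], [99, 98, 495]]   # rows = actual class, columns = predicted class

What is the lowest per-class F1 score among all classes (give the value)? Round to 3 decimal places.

Per-class F1 score (2·TP/(2·TP+FP+FN)):
  setosa: TP=652, FP=249+99=348, FN=102+105=207 → 1304/1859 = 0.7015
  versicolor: TP=694, FP=102+98=200, FN=249+264=513 → 1388/2101 = 0.6606
  virginica: TP=495, FP=105+264=369, FN=99+98=197 → 990/1556 = 0.6362
Lowest is class 'virginica' with F1 score = 0.636.

0.636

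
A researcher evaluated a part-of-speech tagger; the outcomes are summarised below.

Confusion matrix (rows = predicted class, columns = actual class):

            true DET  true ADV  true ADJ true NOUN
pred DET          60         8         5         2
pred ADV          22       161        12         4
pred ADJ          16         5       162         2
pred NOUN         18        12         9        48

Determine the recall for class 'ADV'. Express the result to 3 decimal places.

Take TP from the diagonal, FP from the rest of the 'ADV' prediction marginal, FN from the rest of the 'ADV' actual marginal.
recall = TP/(TP+FN).
ADV: TP=161, FN=8+5+12=25 → 161/186 = 0.8656

0.866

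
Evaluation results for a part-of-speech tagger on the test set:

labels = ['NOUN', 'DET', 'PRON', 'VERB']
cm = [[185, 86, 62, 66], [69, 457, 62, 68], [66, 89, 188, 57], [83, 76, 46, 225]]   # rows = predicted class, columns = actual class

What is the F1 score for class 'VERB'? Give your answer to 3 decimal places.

0.532

F1 score = 2·TP/(2·TP+FP+FN).
VERB: TP=225, FP=83+76+46=205, FN=66+68+57=191 → 450/846 = 0.5319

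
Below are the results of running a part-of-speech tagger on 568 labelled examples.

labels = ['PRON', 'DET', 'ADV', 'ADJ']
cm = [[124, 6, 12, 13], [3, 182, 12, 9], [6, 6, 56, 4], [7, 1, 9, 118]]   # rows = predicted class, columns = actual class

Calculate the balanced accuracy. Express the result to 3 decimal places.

Balanced accuracy = mean of per-class recall.
  PRON: recall = 124/140 = 0.8857
  DET: recall = 182/195 = 0.9333
  ADV: recall = 56/89 = 0.6292
  ADJ: recall = 118/144 = 0.8194
Mean = (0.8857 + 0.9333 + 0.6292 + 0.8194) / 4 = 0.817

0.817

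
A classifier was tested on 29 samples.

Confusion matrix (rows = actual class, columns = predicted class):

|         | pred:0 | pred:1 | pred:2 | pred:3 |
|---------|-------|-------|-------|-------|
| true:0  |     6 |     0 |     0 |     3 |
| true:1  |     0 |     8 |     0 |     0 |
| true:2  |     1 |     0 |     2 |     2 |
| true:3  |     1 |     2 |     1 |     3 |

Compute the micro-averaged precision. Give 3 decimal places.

0.655

Micro-averaging pools counts across classes: ΣTP=19, ΣFP=10, ΣFN=10.
Micro-precision = TP/(TP+FP) on pooled counts = 0.655 (equals overall accuracy in single-label multiclass).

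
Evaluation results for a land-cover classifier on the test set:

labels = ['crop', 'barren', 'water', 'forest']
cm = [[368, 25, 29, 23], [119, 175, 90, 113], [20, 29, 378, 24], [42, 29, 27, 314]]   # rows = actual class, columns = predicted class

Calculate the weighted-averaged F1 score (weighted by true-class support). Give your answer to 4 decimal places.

0.6657

Per-class F1 score (2·TP/(2·TP+FP+FN)):
  crop: TP=368, FP=119+20+42=181, FN=25+29+23=77 → 736/994 = 0.74044
  barren: TP=175, FP=25+29+29=83, FN=119+90+113=322 → 350/755 = 0.46358
  water: TP=378, FP=29+90+27=146, FN=20+29+24=73 → 756/975 = 0.77538
  forest: TP=314, FP=23+113+24=160, FN=42+29+27=98 → 628/886 = 0.70880
Weighted-F1 score = Σ (supportᵢ/N)·F1 scoreᵢ with N=1805: (445/1805)·0.74044 + (497/1805)·0.46358 + (451/1805)·0.77538 + (412/1805)·0.70880 = 0.6657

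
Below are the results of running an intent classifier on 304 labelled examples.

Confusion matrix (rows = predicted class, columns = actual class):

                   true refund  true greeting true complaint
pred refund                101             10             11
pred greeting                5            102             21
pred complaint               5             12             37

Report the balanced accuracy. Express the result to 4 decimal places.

Balanced accuracy = mean of per-class recall.
  refund: recall = 101/111 = 0.90991
  greeting: recall = 102/124 = 0.82258
  complaint: recall = 37/69 = 0.53623
Mean = (0.90991 + 0.82258 + 0.53623) / 3 = 0.7562

0.7562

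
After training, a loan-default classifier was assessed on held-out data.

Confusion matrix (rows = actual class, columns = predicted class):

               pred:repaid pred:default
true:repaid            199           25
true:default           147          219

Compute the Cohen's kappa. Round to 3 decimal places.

0.440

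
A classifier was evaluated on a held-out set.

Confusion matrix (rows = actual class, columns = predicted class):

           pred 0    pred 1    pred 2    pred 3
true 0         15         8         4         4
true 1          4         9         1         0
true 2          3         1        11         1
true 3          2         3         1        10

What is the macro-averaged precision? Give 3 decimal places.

0.592

Per-class precision (TP/(TP+FP)):
  0: TP=15, FP=4+3+2=9 → 15/24 = 0.6250
  1: TP=9, FP=8+1+3=12 → 9/21 = 0.4286
  2: TP=11, FP=4+1+1=6 → 11/17 = 0.6471
  3: TP=10, FP=4+0+1=5 → 10/15 = 0.6667
Macro-precision = mean = (0.6250 + 0.4286 + 0.6471 + 0.6667) / 4 = 0.592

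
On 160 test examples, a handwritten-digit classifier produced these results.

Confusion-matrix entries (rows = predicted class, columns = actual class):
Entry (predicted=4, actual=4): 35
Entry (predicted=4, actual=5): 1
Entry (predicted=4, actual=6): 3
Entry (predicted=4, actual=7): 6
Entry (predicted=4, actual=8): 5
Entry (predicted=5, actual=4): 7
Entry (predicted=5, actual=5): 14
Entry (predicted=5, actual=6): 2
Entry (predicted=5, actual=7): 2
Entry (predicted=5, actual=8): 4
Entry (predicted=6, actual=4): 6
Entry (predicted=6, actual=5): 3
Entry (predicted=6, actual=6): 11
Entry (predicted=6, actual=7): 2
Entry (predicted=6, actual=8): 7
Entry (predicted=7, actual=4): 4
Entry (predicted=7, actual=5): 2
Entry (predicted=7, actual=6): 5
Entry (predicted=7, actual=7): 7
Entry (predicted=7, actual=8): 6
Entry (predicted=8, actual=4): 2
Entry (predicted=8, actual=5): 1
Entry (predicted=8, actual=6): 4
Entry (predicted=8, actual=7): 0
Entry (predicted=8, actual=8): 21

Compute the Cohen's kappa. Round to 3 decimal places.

Observed agreement pₒ = trace/N = 88/160 = 0.5500
Expected agreement pₑ = Σ (rowᵢ·colᵢ)/N² = (54·50 + 21·29 + 25·29 + 17·24 + 43·28)/160² = 0.2205
κ = (pₒ − pₑ)/(1 − pₑ) = (0.5500 − 0.2205)/(1 − 0.2205) = 0.423

0.423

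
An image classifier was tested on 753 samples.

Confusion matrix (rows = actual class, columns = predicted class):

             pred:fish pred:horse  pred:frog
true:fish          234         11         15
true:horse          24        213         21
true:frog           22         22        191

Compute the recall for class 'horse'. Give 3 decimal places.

recall = TP/(TP+FN).
horse: TP=213, FN=24+21=45 → 213/258 = 0.8256

0.826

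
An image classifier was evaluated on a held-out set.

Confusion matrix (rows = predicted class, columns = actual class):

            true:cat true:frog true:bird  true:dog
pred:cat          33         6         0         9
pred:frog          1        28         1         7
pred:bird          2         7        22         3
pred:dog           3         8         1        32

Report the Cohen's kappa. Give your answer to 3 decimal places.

Observed agreement pₒ = trace/N = 115/163 = 0.7055
Expected agreement pₑ = Σ (rowᵢ·colᵢ)/N² = (39·48 + 49·37 + 24·34 + 51·44)/163² = 0.2539
κ = (pₒ − pₑ)/(1 − pₑ) = (0.7055 − 0.2539)/(1 − 0.2539) = 0.605

0.605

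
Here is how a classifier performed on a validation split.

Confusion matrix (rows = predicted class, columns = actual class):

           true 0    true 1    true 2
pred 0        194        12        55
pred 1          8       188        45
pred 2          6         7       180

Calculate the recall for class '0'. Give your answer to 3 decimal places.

recall = TP/(TP+FN).
0: TP=194, FN=8+6=14 → 194/208 = 0.9327

0.933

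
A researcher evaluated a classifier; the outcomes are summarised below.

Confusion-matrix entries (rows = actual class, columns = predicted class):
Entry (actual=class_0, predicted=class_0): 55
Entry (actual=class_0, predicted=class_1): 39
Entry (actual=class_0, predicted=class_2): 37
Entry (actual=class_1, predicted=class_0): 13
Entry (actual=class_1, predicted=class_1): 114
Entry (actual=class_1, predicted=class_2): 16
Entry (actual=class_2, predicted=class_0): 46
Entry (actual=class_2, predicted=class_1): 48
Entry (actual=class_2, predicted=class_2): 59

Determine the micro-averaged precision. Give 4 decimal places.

Micro-averaging pools counts across classes: ΣTP=228, ΣFP=199, ΣFN=199.
Micro-precision = TP/(TP+FP) on pooled counts = 0.5340 (equals overall accuracy in single-label multiclass).

0.5340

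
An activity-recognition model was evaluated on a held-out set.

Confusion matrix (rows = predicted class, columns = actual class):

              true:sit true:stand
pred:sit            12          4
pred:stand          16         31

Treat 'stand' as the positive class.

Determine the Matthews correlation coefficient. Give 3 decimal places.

0.359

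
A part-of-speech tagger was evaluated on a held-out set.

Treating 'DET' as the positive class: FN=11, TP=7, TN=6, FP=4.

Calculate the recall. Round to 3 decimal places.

Recall = TP/(TP+FN) = 7/(7+11) = 7/18 = 0.389

0.389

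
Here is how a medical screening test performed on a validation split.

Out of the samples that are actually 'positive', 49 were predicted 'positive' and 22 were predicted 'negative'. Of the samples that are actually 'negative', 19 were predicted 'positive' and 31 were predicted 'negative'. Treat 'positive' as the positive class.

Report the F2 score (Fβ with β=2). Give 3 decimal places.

0.696

Fβ = (1+β²)·TP / ((1+β²)·TP + β²·FN + FP), with β²=4
= 5·49 / (5·49 + 4·22 + 19) = 0.696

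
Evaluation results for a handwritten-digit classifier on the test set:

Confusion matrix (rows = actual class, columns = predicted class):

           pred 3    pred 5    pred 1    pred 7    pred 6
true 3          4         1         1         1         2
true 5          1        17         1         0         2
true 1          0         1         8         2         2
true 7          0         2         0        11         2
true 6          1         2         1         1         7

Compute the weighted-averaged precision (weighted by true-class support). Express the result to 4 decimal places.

Per-class precision (TP/(TP+FP)):
  3: TP=4, FP=1+0+0+1=2 → 4/6 = 0.66667
  5: TP=17, FP=1+1+2+2=6 → 17/23 = 0.73913
  1: TP=8, FP=1+1+0+1=3 → 8/11 = 0.72727
  7: TP=11, FP=1+0+2+1=4 → 11/15 = 0.73333
  6: TP=7, FP=2+2+2+2=8 → 7/15 = 0.46667
Weighted-precision = Σ (supportᵢ/N)·precisionᵢ with N=70: (9/70)·0.66667 + (21/70)·0.73913 + (13/70)·0.72727 + (15/70)·0.73333 + (12/70)·0.46667 = 0.6797

0.6797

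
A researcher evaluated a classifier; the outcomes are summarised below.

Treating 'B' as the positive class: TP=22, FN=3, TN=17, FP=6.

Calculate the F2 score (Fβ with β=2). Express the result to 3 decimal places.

Fβ = (1+β²)·TP / ((1+β²)·TP + β²·FN + FP), with β²=4
= 5·22 / (5·22 + 4·3 + 6) = 0.859

0.859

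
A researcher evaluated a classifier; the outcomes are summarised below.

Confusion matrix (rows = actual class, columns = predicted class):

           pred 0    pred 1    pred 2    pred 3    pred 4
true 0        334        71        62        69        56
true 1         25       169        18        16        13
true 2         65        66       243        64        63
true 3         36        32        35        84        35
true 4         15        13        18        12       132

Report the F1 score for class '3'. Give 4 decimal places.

0.3597

Take TP from the diagonal, FP from the rest of the '3' prediction marginal, FN from the rest of the '3' actual marginal.
F1 score = 2·TP/(2·TP+FP+FN).
3: TP=84, FP=69+16+64+12=161, FN=36+32+35+35=138 → 168/467 = 0.35974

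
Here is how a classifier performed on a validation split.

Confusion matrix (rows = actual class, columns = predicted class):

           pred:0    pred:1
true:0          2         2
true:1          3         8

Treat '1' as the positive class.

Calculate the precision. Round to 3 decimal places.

0.800

Precision = TP/(TP+FP) = 8/(8+2) = 8/10 = 0.800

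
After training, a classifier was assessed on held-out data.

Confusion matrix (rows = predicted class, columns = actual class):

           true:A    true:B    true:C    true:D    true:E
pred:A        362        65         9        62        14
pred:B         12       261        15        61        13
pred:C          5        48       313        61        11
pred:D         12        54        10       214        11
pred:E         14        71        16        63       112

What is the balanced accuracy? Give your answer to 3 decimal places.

Balanced accuracy = mean of per-class recall.
  A: recall = 362/405 = 0.8938
  B: recall = 261/499 = 0.5230
  C: recall = 313/363 = 0.8623
  D: recall = 214/461 = 0.4642
  E: recall = 112/161 = 0.6957
Mean = (0.8938 + 0.5230 + 0.8623 + 0.4642 + 0.6957) / 5 = 0.688

0.688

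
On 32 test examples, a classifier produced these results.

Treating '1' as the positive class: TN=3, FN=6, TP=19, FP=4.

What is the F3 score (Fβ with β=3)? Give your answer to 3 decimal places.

0.766

Fβ = (1+β²)·TP / ((1+β²)·TP + β²·FN + FP), with β²=9
= 10·19 / (10·19 + 9·6 + 4) = 0.766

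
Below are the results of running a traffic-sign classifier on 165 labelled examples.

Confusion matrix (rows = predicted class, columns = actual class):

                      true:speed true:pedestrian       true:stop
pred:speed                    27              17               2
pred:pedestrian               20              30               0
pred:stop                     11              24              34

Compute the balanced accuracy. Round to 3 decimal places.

Balanced accuracy = mean of per-class recall.
  speed: recall = 27/58 = 0.4655
  pedestrian: recall = 30/71 = 0.4225
  stop: recall = 34/36 = 0.9444
Mean = (0.4655 + 0.4225 + 0.9444) / 3 = 0.611

0.611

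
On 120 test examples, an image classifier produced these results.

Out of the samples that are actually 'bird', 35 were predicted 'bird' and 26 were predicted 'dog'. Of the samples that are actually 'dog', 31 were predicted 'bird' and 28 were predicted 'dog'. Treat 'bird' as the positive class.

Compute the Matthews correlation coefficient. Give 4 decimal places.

MCC = (TP·TN − FP·FN) / √((TP+FP)(TP+FN)(TN+FP)(TN+FN))
Numerator = 35·28 − 31·26 = 174
Denominator = √(66·61·59·54) = √12826836 = 3581.4572
MCC = 174 / 3581.4572 = 0.0486

0.0486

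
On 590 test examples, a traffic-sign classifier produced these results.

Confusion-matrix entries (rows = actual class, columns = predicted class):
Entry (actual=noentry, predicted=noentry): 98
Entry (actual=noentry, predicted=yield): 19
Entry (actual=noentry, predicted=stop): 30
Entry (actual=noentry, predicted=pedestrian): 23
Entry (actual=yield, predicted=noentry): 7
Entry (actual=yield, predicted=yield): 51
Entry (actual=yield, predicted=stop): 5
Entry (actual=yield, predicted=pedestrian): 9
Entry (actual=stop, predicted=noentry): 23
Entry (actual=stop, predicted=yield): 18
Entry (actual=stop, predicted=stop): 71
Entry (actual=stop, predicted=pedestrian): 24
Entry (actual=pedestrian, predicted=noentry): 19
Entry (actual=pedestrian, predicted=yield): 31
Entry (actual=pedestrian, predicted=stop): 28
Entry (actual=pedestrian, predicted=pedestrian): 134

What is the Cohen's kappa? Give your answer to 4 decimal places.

Observed agreement pₒ = trace/N = 354/590 = 0.60000
Expected agreement pₑ = Σ (rowᵢ·colᵢ)/N² = (170·147 + 72·119 + 136·134 + 212·190)/590² = 0.26447
κ = (pₒ − pₑ)/(1 − pₑ) = (0.60000 − 0.26447)/(1 − 0.26447) = 0.4562

0.4562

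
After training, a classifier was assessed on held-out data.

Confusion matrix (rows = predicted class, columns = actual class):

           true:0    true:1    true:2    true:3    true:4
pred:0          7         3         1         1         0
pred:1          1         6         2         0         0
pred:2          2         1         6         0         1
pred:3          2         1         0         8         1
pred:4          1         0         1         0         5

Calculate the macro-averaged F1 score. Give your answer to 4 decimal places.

Per-class F1 score (2·TP/(2·TP+FP+FN)):
  0: TP=7, FP=3+1+1+0=5, FN=1+2+2+1=6 → 14/25 = 0.56000
  1: TP=6, FP=1+2+0+0=3, FN=3+1+1+0=5 → 12/20 = 0.60000
  2: TP=6, FP=2+1+0+1=4, FN=1+2+0+1=4 → 12/20 = 0.60000
  3: TP=8, FP=2+1+0+1=4, FN=1+0+0+0=1 → 16/21 = 0.76190
  4: TP=5, FP=1+0+1+0=2, FN=0+0+1+1=2 → 10/14 = 0.71429
Macro-F1 score = mean = (0.56000 + 0.60000 + 0.60000 + 0.76190 + 0.71429) / 5 = 0.6472

0.6472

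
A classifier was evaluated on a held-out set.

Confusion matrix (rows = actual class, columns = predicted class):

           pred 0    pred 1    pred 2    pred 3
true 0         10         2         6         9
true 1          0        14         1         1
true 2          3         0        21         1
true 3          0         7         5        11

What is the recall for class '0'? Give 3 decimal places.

Take TP from the diagonal, FP from the rest of the '0' prediction marginal, FN from the rest of the '0' actual marginal.
recall = TP/(TP+FN).
0: TP=10, FN=2+6+9=17 → 10/27 = 0.3704

0.370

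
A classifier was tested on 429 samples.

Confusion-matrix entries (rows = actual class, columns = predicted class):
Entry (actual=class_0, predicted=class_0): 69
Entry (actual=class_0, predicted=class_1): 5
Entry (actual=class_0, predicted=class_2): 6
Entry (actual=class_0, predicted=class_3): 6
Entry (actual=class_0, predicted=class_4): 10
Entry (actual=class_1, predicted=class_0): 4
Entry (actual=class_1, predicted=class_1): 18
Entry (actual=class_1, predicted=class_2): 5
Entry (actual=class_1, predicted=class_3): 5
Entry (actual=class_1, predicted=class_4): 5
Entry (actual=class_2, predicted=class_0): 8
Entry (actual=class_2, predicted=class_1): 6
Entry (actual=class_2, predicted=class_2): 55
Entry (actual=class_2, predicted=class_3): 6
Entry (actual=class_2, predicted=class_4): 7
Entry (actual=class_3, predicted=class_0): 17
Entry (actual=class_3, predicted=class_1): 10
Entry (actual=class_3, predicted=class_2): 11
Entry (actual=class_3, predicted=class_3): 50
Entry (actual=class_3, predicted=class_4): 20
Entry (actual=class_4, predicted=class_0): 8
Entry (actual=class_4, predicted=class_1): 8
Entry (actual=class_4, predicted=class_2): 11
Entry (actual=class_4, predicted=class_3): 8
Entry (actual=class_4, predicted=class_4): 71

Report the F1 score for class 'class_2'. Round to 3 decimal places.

0.647

One-vs-rest for 'class_2': TP = diagonal; FP = other classes predicted 'class_2'; FN = 'class_2' predicted as other.
F1 score = 2·TP/(2·TP+FP+FN).
class_2: TP=55, FP=6+5+11+11=33, FN=8+6+6+7=27 → 110/170 = 0.6471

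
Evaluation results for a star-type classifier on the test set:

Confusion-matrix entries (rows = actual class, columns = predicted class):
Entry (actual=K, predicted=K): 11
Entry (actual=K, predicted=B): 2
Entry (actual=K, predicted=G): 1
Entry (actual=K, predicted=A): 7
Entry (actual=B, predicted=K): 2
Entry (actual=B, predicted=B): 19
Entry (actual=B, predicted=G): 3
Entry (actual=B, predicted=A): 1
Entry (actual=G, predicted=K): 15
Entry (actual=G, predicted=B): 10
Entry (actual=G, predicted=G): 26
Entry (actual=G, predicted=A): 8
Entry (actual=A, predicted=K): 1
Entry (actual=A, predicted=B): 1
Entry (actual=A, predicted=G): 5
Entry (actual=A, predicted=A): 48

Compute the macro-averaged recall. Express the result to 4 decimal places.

Per-class recall (TP/(TP+FN)):
  K: TP=11, FN=2+1+7=10 → 11/21 = 0.52381
  B: TP=19, FN=2+3+1=6 → 19/25 = 0.76000
  G: TP=26, FN=15+10+8=33 → 26/59 = 0.44068
  A: TP=48, FN=1+1+5=7 → 48/55 = 0.87273
Macro-recall = mean = (0.52381 + 0.76000 + 0.44068 + 0.87273) / 4 = 0.6493

0.6493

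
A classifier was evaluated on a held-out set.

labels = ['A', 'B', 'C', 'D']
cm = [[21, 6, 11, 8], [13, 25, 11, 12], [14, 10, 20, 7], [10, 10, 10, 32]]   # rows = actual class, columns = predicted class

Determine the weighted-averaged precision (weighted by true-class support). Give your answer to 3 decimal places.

0.454

Per-class precision (TP/(TP+FP)):
  A: TP=21, FP=13+14+10=37 → 21/58 = 0.3621
  B: TP=25, FP=6+10+10=26 → 25/51 = 0.4902
  C: TP=20, FP=11+11+10=32 → 20/52 = 0.3846
  D: TP=32, FP=8+12+7=27 → 32/59 = 0.5424
Weighted-precision = Σ (supportᵢ/N)·precisionᵢ with N=220: (46/220)·0.3621 + (61/220)·0.4902 + (51/220)·0.3846 + (62/220)·0.5424 = 0.454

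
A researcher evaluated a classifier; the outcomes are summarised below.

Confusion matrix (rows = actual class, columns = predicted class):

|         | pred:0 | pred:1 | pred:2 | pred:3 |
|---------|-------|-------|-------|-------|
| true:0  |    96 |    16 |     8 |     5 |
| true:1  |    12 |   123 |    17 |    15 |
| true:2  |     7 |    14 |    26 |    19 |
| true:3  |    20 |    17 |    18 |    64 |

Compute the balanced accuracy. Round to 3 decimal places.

Balanced accuracy = mean of per-class recall.
  0: recall = 96/125 = 0.7680
  1: recall = 123/167 = 0.7365
  2: recall = 26/66 = 0.3939
  3: recall = 64/119 = 0.5378
Mean = (0.7680 + 0.7365 + 0.3939 + 0.5378) / 4 = 0.609

0.609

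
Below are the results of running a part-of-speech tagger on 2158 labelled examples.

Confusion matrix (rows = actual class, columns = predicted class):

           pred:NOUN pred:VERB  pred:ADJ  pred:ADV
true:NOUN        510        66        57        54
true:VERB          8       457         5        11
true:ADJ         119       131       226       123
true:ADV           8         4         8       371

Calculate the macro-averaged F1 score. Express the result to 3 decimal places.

0.714

Per-class F1 score (2·TP/(2·TP+FP+FN)):
  NOUN: TP=510, FP=8+119+8=135, FN=66+57+54=177 → 1020/1332 = 0.7658
  VERB: TP=457, FP=66+131+4=201, FN=8+5+11=24 → 914/1139 = 0.8025
  ADJ: TP=226, FP=57+5+8=70, FN=119+131+123=373 → 452/895 = 0.5050
  ADV: TP=371, FP=54+11+123=188, FN=8+4+8=20 → 742/950 = 0.7811
Macro-F1 score = mean = (0.7658 + 0.8025 + 0.5050 + 0.7811) / 4 = 0.714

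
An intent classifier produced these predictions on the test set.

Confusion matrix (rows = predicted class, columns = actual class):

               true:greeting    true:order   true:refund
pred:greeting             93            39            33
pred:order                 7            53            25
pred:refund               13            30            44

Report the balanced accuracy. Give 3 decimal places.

0.563

Balanced accuracy = mean of per-class recall.
  greeting: recall = 93/113 = 0.8230
  order: recall = 53/122 = 0.4344
  refund: recall = 44/102 = 0.4314
Mean = (0.8230 + 0.4344 + 0.4314) / 3 = 0.563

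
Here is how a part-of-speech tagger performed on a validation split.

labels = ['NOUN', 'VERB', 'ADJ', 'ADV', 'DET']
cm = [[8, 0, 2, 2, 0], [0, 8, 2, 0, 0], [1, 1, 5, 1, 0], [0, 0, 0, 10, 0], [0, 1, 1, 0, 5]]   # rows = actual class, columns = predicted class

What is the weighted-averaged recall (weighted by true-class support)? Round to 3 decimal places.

0.766

Per-class recall (TP/(TP+FN)):
  NOUN: TP=8, FN=0+2+2+0=4 → 8/12 = 0.6667
  VERB: TP=8, FN=0+2+0+0=2 → 8/10 = 0.8000
  ADJ: TP=5, FN=1+1+1+0=3 → 5/8 = 0.6250
  ADV: TP=10, FN=0+0+0+0=0 → 10/10 = 1.0000
  DET: TP=5, FN=0+1+1+0=2 → 5/7 = 0.7143
Weighted-recall = Σ (supportᵢ/N)·recallᵢ with N=47: (12/47)·0.6667 + (10/47)·0.8000 + (8/47)·0.6250 + (10/47)·1.0000 + (7/47)·0.7143 = 0.766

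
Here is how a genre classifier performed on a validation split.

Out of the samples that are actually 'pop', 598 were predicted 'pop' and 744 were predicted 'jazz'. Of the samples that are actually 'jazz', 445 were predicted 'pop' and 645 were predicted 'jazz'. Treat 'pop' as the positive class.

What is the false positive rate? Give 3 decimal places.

0.408

FPR = FP/(FP+TN) = 445/(445+645) = 0.408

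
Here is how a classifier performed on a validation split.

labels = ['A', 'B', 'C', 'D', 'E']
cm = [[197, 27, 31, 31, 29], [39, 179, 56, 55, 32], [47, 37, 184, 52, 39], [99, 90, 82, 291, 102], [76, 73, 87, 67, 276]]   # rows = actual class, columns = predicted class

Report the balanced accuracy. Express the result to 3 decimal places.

Balanced accuracy = mean of per-class recall.
  A: recall = 197/315 = 0.6254
  B: recall = 179/361 = 0.4958
  C: recall = 184/359 = 0.5125
  D: recall = 291/664 = 0.4383
  E: recall = 276/579 = 0.4767
Mean = (0.6254 + 0.4958 + 0.5125 + 0.4383 + 0.4767) / 5 = 0.510

0.510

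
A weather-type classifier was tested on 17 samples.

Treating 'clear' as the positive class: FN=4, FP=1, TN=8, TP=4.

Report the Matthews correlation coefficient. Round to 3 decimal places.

0.426

MCC = (TP·TN − FP·FN) / √((TP+FP)(TP+FN)(TN+FP)(TN+FN))
Numerator = 4·8 − 1·4 = 28
Denominator = √(5·8·9·12) = √4320 = 65.7267
MCC = 28 / 65.7267 = 0.426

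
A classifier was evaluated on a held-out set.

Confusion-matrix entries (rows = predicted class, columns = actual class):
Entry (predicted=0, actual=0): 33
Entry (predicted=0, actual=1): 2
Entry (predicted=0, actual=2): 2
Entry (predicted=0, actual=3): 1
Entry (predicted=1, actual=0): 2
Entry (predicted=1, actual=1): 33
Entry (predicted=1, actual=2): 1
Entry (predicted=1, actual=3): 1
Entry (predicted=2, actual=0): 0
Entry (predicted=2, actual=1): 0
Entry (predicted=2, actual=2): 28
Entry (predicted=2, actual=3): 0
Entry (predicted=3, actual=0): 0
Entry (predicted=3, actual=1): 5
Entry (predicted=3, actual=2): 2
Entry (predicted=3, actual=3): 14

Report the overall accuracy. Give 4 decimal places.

0.8710

Accuracy = trace / total = (33+33+28+14=108) / 124 = 108/124 = 0.8710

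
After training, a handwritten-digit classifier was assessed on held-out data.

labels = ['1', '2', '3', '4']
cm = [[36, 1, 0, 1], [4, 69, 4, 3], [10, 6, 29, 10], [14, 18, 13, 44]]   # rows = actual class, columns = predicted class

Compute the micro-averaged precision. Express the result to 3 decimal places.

Micro-averaging pools counts across classes: ΣTP=178, ΣFP=84, ΣFN=84.
Micro-precision = TP/(TP+FP) on pooled counts = 0.679 (equals overall accuracy in single-label multiclass).

0.679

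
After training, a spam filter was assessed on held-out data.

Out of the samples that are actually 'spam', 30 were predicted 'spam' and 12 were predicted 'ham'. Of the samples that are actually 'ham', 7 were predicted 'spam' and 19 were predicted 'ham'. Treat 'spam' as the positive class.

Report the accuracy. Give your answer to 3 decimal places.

0.721

Accuracy = (TP+TN)/N = (30+19)/68 = 0.721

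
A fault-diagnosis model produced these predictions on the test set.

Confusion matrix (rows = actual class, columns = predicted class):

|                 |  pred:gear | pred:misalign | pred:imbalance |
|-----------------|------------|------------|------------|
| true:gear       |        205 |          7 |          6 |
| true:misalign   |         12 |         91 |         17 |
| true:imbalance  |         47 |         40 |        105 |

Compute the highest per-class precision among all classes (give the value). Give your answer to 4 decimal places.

Per-class precision (TP/(TP+FP)):
  gear: TP=205, FP=12+47=59 → 205/264 = 0.77652
  misalign: TP=91, FP=7+40=47 → 91/138 = 0.65942
  imbalance: TP=105, FP=6+17=23 → 105/128 = 0.82031
Highest is class 'imbalance' with precision = 0.8203.

0.8203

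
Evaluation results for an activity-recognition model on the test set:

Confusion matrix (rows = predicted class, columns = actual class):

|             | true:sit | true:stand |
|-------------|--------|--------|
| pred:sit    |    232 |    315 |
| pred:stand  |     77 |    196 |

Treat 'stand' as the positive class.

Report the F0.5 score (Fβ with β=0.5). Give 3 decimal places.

0.611

Fβ = (1+β²)·TP / ((1+β²)·TP + β²·FN + FP), with β²=1/4
= 1.25·196 / (1.25·196 + 0.25·315 + 77) = 0.611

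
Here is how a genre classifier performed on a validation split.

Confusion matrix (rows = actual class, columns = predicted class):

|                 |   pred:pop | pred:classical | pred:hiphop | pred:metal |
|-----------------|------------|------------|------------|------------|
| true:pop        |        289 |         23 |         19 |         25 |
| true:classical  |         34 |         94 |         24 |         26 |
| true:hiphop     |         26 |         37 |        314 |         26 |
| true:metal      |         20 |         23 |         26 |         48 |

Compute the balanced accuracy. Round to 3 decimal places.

Balanced accuracy = mean of per-class recall.
  pop: recall = 289/356 = 0.8118
  classical: recall = 94/178 = 0.5281
  hiphop: recall = 314/403 = 0.7792
  metal: recall = 48/117 = 0.4103
Mean = (0.8118 + 0.5281 + 0.7792 + 0.4103) / 4 = 0.632

0.632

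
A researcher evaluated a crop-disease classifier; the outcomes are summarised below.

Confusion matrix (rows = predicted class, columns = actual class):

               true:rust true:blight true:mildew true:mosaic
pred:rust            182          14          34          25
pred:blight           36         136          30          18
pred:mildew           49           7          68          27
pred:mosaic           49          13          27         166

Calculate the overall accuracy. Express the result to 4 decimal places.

0.6266

Accuracy = trace / total = (182+136+68+166=552) / 881 = 552/881 = 0.6266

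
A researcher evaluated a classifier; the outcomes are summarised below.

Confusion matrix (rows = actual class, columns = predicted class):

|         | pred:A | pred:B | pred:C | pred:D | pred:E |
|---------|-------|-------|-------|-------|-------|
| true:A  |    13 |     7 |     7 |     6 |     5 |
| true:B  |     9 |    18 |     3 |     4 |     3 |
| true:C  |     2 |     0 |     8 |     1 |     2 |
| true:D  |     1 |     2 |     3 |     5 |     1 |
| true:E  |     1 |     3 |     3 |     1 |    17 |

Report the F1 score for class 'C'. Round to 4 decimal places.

F1 score = 2·TP/(2·TP+FP+FN).
C: TP=8, FP=7+3+3+3=16, FN=2+0+1+2=5 → 16/37 = 0.43243

0.4324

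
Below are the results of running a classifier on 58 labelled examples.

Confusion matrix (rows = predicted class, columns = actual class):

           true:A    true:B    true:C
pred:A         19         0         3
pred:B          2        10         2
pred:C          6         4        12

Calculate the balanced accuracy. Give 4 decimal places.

0.7080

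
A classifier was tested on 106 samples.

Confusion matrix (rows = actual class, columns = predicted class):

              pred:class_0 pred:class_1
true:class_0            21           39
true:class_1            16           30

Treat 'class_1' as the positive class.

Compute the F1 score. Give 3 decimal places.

Precision = TP/(TP+FP) = 30/69 = 0.4348
Recall = TP/(TP+FN) = 30/46 = 0.6522
F1 = 2·TP/(2·TP+FP+FN) = 60/115 = 0.522

0.522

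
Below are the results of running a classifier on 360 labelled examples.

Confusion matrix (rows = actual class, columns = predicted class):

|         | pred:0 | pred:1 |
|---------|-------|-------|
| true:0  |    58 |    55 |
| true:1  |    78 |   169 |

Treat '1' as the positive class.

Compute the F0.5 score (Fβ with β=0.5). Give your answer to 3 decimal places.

Fβ = (1+β²)·TP / ((1+β²)·TP + β²·FN + FP), with β²=1/4
= 1.25·169 / (1.25·169 + 0.25·78 + 55) = 0.739

0.739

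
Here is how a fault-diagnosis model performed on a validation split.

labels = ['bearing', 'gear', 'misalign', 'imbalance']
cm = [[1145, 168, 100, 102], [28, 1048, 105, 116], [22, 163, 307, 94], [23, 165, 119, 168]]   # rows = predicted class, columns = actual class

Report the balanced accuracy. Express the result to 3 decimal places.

Balanced accuracy = mean of per-class recall.
  bearing: recall = 1145/1218 = 0.9401
  gear: recall = 1048/1544 = 0.6788
  misalign: recall = 307/631 = 0.4865
  imbalance: recall = 168/480 = 0.3500
Mean = (0.9401 + 0.6788 + 0.4865 + 0.3500) / 4 = 0.614

0.614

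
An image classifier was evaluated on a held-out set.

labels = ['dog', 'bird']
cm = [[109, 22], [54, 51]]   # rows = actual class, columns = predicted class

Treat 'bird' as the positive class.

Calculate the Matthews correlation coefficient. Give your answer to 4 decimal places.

0.3417

MCC = (TP·TN − FP·FN) / √((TP+FP)(TP+FN)(TN+FP)(TN+FN))
Numerator = 51·109 − 22·54 = 4371
Denominator = √(73·105·131·163) = √163670745 = 12793.3868
MCC = 4371 / 12793.3868 = 0.3417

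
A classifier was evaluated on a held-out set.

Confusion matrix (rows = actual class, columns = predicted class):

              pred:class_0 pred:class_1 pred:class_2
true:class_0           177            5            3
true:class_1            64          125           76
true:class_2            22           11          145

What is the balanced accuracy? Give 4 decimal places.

Balanced accuracy = mean of per-class recall.
  class_0: recall = 177/185 = 0.95676
  class_1: recall = 125/265 = 0.47170
  class_2: recall = 145/178 = 0.81461
Mean = (0.95676 + 0.47170 + 0.81461) / 3 = 0.7477

0.7477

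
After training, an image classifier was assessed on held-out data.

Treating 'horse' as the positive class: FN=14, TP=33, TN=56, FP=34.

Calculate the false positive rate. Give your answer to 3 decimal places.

0.378

FPR = FP/(FP+TN) = 34/(34+56) = 0.378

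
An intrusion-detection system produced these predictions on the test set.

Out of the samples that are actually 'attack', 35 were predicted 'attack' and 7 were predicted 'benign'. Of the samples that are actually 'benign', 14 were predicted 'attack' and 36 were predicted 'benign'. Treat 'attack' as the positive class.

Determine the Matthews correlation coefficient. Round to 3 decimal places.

MCC = (TP·TN − FP·FN) / √((TP+FP)(TP+FN)(TN+FP)(TN+FN))
Numerator = 35·36 − 14·7 = 1162
Denominator = √(49·42·50·43) = √4424700 = 2103.4971
MCC = 1162 / 2103.4971 = 0.552

0.552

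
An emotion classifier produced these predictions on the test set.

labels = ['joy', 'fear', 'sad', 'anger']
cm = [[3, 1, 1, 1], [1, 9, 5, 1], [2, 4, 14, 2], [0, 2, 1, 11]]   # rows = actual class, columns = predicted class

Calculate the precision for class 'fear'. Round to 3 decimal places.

Treat 'fear' as positive and all other classes as negative.
precision = TP/(TP+FP).
fear: TP=9, FP=1+4+2=7 → 9/16 = 0.5625

0.563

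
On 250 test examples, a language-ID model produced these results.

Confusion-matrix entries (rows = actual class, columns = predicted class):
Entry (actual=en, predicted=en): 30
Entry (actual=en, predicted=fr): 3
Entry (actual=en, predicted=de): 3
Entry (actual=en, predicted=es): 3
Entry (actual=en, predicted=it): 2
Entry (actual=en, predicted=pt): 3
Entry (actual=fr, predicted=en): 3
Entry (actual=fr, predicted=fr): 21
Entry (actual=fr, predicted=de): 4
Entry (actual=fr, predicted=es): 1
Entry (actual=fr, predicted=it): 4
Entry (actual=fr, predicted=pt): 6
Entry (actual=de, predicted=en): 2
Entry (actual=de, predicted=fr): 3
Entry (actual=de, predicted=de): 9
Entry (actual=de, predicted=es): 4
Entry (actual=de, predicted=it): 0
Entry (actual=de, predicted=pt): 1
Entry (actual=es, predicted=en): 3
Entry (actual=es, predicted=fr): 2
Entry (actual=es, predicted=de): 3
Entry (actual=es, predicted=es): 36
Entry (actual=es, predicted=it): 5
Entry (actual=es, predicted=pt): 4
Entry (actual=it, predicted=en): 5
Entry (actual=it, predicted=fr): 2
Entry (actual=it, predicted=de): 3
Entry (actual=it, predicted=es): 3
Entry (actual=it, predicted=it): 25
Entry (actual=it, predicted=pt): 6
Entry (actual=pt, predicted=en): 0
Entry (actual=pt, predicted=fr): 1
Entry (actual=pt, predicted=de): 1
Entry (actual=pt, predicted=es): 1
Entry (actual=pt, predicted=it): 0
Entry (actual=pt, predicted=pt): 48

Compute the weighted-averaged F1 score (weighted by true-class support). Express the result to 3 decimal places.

Per-class F1 score (2·TP/(2·TP+FP+FN)):
  en: TP=30, FP=3+2+3+5+0=13, FN=3+3+3+2+3=14 → 60/87 = 0.6897
  fr: TP=21, FP=3+3+2+2+1=11, FN=3+4+1+4+6=18 → 42/71 = 0.5915
  de: TP=9, FP=3+4+3+3+1=14, FN=2+3+4+0+1=10 → 18/42 = 0.4286
  es: TP=36, FP=3+1+4+3+1=12, FN=3+2+3+5+4=17 → 72/101 = 0.7129
  it: TP=25, FP=2+4+0+5+0=11, FN=5+2+3+3+6=19 → 50/80 = 0.6250
  pt: TP=48, FP=3+6+1+4+6=20, FN=0+1+1+1+0=3 → 96/119 = 0.8067
Weighted-F1 score = Σ (supportᵢ/N)·F1 scoreᵢ with N=250: (44/250)·0.6897 + (39/250)·0.5915 + (19/250)·0.4286 + (53/250)·0.7129 + (44/250)·0.6250 + (51/250)·0.8067 = 0.672

0.672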